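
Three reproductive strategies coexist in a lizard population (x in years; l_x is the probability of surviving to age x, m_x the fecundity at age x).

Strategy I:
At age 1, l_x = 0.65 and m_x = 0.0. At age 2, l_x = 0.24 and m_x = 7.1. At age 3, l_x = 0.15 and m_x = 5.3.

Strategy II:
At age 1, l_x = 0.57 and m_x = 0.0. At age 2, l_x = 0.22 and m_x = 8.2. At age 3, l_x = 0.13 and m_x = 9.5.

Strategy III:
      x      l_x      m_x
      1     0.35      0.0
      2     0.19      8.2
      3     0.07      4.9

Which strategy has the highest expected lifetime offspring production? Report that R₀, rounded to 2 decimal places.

3.04

Strategy I: R₀ = 0.65×0.0 + 0.24×7.1 + 0.15×5.3 = 2.4990
Strategy II: R₀ = 0.57×0.0 + 0.22×8.2 + 0.13×9.5 = 3.0390
Strategy III: R₀ = 0.35×0.0 + 0.19×8.2 + 0.07×4.9 = 1.9010
Highest R₀: strategy II with 3.0390.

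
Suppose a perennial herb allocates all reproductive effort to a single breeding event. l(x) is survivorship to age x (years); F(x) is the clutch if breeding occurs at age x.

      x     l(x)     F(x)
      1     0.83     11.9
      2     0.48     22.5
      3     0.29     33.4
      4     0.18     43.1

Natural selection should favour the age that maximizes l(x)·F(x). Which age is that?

Expected offspring if breeding at age x = l(x) × F(x):
  age 1: 0.83 × 11.9 = 9.877
  age 2: 0.48 × 22.5 = 10.800
  age 3: 0.29 × 33.4 = 9.686
  age 4: 0.18 × 43.1 = 7.758
Maximum at age 2 (10.800).

2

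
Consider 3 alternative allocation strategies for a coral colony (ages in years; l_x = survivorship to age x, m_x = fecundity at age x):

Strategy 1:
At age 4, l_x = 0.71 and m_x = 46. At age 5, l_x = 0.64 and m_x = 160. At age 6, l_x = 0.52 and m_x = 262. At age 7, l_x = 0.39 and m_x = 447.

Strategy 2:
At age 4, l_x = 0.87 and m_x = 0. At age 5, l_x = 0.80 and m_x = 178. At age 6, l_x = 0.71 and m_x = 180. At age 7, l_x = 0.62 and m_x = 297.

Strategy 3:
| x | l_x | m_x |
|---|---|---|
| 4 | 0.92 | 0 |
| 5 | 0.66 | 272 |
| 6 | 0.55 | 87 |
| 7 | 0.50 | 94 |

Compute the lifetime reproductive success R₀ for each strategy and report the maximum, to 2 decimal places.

454.34

Strategy 1: R₀ = 0.71×46 + 0.64×160 + 0.52×262 + 0.39×447 = 445.6300
Strategy 2: R₀ = 0.87×0 + 0.80×178 + 0.71×180 + 0.62×297 = 454.3400
Strategy 3: R₀ = 0.92×0 + 0.66×272 + 0.55×87 + 0.50×94 = 274.3700
Highest R₀: strategy 2 with 454.3400.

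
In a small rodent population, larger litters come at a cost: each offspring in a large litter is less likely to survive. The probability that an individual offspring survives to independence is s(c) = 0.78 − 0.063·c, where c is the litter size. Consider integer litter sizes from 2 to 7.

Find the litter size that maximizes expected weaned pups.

Expected weaned pups = c × s(c):
  c=2: 2 × 0.654 = 1.308
  c=3: 3 × 0.591 = 1.773
  c=4: 4 × 0.528 = 2.112
  c=5: 5 × 0.465 = 2.325
  c=6: 6 × 0.402 = 2.412
  c=7: 7 × 0.339 = 2.373
Maximum at c = 6 (2.412 weaned pups).

6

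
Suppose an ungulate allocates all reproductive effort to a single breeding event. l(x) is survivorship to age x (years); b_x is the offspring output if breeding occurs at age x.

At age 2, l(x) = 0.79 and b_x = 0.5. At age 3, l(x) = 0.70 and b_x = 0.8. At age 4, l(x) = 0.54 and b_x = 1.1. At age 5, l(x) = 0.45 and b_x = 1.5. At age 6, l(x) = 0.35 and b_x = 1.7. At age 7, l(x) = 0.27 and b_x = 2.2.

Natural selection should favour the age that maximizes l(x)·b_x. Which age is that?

Expected offspring if breeding at age x = l(x) × b_x:
  age 2: 0.79 × 0.5 = 0.395
  age 3: 0.70 × 0.8 = 0.560
  age 4: 0.54 × 1.1 = 0.594
  age 5: 0.45 × 1.5 = 0.675
  age 6: 0.35 × 1.7 = 0.595
  age 7: 0.27 × 2.2 = 0.594
Maximum at age 5 (0.675).

5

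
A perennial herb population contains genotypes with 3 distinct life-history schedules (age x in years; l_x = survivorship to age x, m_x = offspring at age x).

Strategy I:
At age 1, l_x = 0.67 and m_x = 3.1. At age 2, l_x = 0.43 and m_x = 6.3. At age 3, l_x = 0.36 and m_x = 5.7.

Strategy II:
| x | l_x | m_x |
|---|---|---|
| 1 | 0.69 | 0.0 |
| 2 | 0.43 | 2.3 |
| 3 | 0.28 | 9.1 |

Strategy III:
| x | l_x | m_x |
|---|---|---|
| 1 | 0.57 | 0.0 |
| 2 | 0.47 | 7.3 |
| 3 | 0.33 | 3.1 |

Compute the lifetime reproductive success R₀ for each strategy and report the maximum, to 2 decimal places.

Strategy I: R₀ = 0.67×3.1 + 0.43×6.3 + 0.36×5.7 = 6.8380
Strategy II: R₀ = 0.69×0.0 + 0.43×2.3 + 0.28×9.1 = 3.5370
Strategy III: R₀ = 0.57×0.0 + 0.47×7.3 + 0.33×3.1 = 4.4540
Highest R₀: strategy I with 6.8380.

6.84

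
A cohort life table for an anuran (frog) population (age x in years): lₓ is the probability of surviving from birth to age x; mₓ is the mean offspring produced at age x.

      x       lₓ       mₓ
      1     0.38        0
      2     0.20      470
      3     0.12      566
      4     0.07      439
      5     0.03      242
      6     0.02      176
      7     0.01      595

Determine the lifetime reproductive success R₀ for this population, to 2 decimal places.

209.38

R₀ = Σ lₓ mₓ:
  age 1: 0.38 × 0 = 0.0000
  age 2: 0.20 × 470 = 94.0000
  age 3: 0.12 × 566 = 67.9200
  age 4: 0.07 × 439 = 30.7300
  age 5: 0.03 × 242 = 7.2600
  age 6: 0.02 × 176 = 3.5200
  age 7: 0.01 × 595 = 5.9500
R₀ = 0.0000 + 94.0000 + 67.9200 + 30.7300 + 7.2600 + 3.5200 + 5.9500 = 209.3800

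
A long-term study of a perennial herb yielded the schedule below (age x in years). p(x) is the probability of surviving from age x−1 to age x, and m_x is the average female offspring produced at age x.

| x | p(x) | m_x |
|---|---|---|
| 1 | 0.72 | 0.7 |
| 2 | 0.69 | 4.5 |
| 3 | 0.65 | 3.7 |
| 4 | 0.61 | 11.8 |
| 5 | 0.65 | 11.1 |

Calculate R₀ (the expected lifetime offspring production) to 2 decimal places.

Survivorship from birth: l_x = p_1·p_2·…·p_x.
  l_1 = 0.72000
  l_2 = 0.49680
  l_3 = 0.32292
  l_4 = 0.19698
  l_5 = 0.12804
R₀ = Σ l_x m_x:
  age 1: 0.72000 × 0.7 = 0.5040
  age 2: 0.49680 × 4.5 = 2.2356
  age 3: 0.32292 × 3.7 = 1.1948
  age 4: 0.19698 × 11.8 = 2.3244
  age 5: 0.12804 × 11.1 = 1.4212
R₀ = 0.5040 + 2.2356 + 1.1948 + 2.3244 + 1.4212 = 7.6800

7.68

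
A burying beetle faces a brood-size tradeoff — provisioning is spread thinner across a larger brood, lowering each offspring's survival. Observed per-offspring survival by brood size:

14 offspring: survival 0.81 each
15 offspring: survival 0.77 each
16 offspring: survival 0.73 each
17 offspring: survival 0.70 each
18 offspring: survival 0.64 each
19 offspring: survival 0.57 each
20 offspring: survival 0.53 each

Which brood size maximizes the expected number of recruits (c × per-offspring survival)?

Expected recruits = c × s(c):
  c=14: 14 × 0.81 = 11.340
  c=15: 15 × 0.77 = 11.550
  c=16: 16 × 0.73 = 11.680
  c=17: 17 × 0.70 = 11.900
  c=18: 18 × 0.64 = 11.520
  c=19: 19 × 0.57 = 10.830
  c=20: 20 × 0.53 = 10.600
Maximum at c = 17 (11.900 recruits).

17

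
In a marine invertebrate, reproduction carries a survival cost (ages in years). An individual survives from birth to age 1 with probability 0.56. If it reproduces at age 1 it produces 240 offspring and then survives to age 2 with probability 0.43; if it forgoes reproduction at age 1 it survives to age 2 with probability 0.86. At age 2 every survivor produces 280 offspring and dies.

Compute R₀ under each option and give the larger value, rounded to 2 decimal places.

201.82

breed at age 1: R₀ = 0.56 × (240 + 0.43 × 280) = 0.56 × 360.4000 = 201.8240
delay to age 2: R₀ = 0.56 × (0.86 × 280) = 0.56 × 240.8000 = 134.8480
Higher: breed at age 1 (201.8240).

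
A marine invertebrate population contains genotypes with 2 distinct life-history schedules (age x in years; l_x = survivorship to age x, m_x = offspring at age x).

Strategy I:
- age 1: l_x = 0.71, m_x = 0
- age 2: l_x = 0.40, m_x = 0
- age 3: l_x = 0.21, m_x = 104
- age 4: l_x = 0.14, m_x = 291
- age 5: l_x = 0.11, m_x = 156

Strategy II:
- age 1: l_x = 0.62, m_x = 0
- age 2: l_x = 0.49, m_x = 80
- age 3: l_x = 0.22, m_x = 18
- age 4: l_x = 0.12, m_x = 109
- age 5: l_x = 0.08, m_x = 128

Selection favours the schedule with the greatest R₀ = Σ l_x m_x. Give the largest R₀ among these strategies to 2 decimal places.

Strategy I: R₀ = 0.71×0 + 0.40×0 + 0.21×104 + 0.14×291 + 0.11×156 = 79.7400
Strategy II: R₀ = 0.62×0 + 0.49×80 + 0.22×18 + 0.12×109 + 0.08×128 = 66.4800
Highest R₀: strategy I with 79.7400.

79.74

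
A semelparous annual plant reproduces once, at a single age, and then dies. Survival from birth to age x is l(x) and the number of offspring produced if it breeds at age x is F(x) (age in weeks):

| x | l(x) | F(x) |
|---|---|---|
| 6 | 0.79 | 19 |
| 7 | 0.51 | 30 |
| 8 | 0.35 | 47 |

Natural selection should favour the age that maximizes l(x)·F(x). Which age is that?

Expected offspring if breeding at age x = l(x) × F(x):
  age 6: 0.79 × 19 = 15.010
  age 7: 0.51 × 30 = 15.300
  age 8: 0.35 × 47 = 16.450
Maximum at age 8 (16.450).

8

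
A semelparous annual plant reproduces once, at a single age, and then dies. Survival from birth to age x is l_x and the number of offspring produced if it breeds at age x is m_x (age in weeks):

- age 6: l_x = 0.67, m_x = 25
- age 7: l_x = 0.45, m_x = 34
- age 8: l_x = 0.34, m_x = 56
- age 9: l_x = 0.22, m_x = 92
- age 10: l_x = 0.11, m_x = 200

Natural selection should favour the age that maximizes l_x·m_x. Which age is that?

Expected offspring if breeding at age x = l_x × m_x:
  age 6: 0.67 × 25 = 16.750
  age 7: 0.45 × 34 = 15.300
  age 8: 0.34 × 56 = 19.040
  age 9: 0.22 × 92 = 20.240
  age 10: 0.11 × 200 = 22.000
Maximum at age 10 (22.000).

10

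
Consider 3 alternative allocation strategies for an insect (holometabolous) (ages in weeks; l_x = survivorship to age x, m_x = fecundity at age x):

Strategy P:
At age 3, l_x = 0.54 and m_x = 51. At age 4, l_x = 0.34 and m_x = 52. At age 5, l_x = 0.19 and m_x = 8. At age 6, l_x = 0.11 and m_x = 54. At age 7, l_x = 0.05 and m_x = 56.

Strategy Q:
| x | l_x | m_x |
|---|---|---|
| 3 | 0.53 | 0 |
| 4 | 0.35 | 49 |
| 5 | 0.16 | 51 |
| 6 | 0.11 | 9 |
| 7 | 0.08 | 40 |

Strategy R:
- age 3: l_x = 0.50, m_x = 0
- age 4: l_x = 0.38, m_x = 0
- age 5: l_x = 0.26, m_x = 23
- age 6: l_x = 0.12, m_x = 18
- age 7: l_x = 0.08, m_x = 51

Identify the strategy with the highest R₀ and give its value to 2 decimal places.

Strategy P: R₀ = 0.54×51 + 0.34×52 + 0.19×8 + 0.11×54 + 0.05×56 = 55.4800
Strategy Q: R₀ = 0.53×0 + 0.35×49 + 0.16×51 + 0.11×9 + 0.08×40 = 29.5000
Strategy R: R₀ = 0.50×0 + 0.38×0 + 0.26×23 + 0.12×18 + 0.08×51 = 12.2200
Highest R₀: strategy P with 55.4800.

55.48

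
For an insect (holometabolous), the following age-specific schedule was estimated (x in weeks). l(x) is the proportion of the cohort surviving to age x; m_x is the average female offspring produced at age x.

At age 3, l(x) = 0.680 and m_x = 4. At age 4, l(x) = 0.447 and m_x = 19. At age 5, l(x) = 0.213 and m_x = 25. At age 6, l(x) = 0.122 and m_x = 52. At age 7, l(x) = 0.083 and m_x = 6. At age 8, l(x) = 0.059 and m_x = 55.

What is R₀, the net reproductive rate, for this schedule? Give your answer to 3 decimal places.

R₀ = Σ l(x) m_x:
  age 3: 0.680 × 4 = 2.7200
  age 4: 0.447 × 19 = 8.4930
  age 5: 0.213 × 25 = 5.3250
  age 6: 0.122 × 52 = 6.3440
  age 7: 0.083 × 6 = 0.4980
  age 8: 0.059 × 55 = 3.2450
R₀ = 2.7200 + 8.4930 + 5.3250 + 6.3440 + 0.4980 + 3.2450 = 26.6250

26.625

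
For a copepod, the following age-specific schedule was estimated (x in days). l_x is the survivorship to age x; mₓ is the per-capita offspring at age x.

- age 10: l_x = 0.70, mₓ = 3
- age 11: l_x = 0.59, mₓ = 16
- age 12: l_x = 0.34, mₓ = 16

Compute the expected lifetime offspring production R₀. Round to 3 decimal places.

R₀ = Σ l_x mₓ:
  age 10: 0.70 × 3 = 2.1000
  age 11: 0.59 × 16 = 9.4400
  age 12: 0.34 × 16 = 5.4400
R₀ = 2.1000 + 9.4400 + 5.4400 = 16.9800

16.980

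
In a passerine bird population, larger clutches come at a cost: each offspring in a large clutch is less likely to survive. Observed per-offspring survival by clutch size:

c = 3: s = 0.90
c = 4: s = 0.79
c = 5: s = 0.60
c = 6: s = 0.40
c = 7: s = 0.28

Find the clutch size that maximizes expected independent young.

4

Expected independent young = c × s(c):
  c=3: 3 × 0.90 = 2.700
  c=4: 4 × 0.79 = 3.160
  c=5: 5 × 0.60 = 3.000
  c=6: 6 × 0.40 = 2.400
  c=7: 7 × 0.28 = 1.960
Maximum at c = 4 (3.160 independent young).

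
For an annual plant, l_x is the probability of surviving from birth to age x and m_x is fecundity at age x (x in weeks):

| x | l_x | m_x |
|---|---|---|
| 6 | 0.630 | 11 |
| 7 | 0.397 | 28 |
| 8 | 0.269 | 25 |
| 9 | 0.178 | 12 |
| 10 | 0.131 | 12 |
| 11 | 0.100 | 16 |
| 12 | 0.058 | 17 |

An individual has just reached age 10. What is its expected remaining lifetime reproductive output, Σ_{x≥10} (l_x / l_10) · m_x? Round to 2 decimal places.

l_10 = 0.131. Conditional survival from age 10 to x is l_x / l_10.
  x=10: (0.131/0.131) × 12 = 12.0000
  x=11: (0.100/0.131) × 16 = 12.2137
  x=12: (0.058/0.131) × 17 = 7.5267
Sum = 12.0000 + 12.2137 + 7.5267 = 31.7405

31.74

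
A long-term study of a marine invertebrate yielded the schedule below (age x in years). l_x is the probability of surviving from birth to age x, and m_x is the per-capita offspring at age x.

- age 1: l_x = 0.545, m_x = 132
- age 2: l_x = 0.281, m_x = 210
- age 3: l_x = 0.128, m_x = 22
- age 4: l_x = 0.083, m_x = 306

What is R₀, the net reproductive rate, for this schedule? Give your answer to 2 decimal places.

159.16

R₀ = Σ l_x m_x:
  age 1: 0.545 × 132 = 71.9400
  age 2: 0.281 × 210 = 59.0100
  age 3: 0.128 × 22 = 2.8160
  age 4: 0.083 × 306 = 25.3980
R₀ = 71.9400 + 59.0100 + 2.8160 + 25.3980 = 159.1640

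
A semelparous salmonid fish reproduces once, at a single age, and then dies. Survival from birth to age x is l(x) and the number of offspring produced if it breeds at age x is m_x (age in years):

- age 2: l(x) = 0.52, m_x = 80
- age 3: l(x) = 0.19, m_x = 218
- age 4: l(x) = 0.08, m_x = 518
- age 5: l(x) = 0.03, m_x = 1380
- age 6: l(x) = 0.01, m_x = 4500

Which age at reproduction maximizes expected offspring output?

6

Expected offspring if breeding at age x = l(x) × m_x:
  age 2: 0.52 × 80 = 41.600
  age 3: 0.19 × 218 = 41.420
  age 4: 0.08 × 518 = 41.440
  age 5: 0.03 × 1380 = 41.400
  age 6: 0.01 × 4500 = 45.000
Maximum at age 6 (45.000).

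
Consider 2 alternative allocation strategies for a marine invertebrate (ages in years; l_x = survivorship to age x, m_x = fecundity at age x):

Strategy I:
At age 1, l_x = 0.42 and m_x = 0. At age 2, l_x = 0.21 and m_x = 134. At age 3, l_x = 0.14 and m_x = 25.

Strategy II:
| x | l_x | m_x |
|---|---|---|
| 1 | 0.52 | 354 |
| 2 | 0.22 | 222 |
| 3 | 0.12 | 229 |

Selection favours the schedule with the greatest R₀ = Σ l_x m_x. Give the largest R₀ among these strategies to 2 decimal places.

Strategy I: R₀ = 0.42×0 + 0.21×134 + 0.14×25 = 31.6400
Strategy II: R₀ = 0.52×354 + 0.22×222 + 0.12×229 = 260.4000
Highest R₀: strategy II with 260.4000.

260.40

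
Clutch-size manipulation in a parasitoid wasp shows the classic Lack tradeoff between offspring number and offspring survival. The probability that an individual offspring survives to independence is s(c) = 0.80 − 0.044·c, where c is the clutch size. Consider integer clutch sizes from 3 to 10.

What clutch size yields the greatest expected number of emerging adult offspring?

Expected emerging adult offspring = c × s(c):
  c=3: 3 × 0.668 = 2.004
  c=4: 4 × 0.624 = 2.496
  c=5: 5 × 0.580 = 2.900
  c=6: 6 × 0.536 = 3.216
  c=7: 7 × 0.492 = 3.444
  c=8: 8 × 0.448 = 3.584
  c=9: 9 × 0.404 = 3.636
  c=10: 10 × 0.360 = 3.600
Maximum at c = 9 (3.636 emerging adult offspring).

9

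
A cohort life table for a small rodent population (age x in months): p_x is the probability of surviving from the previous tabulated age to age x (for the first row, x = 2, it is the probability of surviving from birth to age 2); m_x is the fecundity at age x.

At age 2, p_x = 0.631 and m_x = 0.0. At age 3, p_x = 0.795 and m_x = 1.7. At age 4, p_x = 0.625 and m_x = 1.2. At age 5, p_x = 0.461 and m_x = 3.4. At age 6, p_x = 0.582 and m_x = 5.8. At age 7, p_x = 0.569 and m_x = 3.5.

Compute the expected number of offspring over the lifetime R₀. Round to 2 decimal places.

Survivorship from birth: l_x = p_2·p_3·…·p_x.
  l_2 = 0.63100
  l_3 = 0.50165
  l_4 = 0.31353
  l_5 = 0.14454
  l_6 = 0.08412
  l_7 = 0.04786
R₀ = Σ l_x m_x:
  age 2: 0.63100 × 0.0 = 0.0000
  age 3: 0.50165 × 1.7 = 0.8528
  age 4: 0.31353 × 1.2 = 0.3762
  age 5: 0.14454 × 3.4 = 0.4914
  age 6: 0.08412 × 5.8 = 0.4879
  age 7: 0.04786 × 3.5 = 0.1675
R₀ = 0.0000 + 0.8528 + 0.3762 + 0.4914 + 0.4879 + 0.1675 = 2.3759

2.38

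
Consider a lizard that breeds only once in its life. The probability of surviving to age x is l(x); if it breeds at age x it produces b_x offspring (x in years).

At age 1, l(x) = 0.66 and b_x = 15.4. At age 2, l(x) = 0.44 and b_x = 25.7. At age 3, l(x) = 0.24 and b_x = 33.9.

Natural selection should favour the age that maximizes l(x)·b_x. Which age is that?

2

Expected offspring if breeding at age x = l(x) × b_x:
  age 1: 0.66 × 15.4 = 10.164
  age 2: 0.44 × 25.7 = 11.308
  age 3: 0.24 × 33.9 = 8.136
Maximum at age 2 (11.308).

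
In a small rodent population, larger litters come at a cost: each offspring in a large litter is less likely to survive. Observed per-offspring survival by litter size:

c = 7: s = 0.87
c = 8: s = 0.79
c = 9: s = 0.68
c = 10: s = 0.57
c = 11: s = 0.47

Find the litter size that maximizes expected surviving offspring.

8

Expected surviving offspring = c × s(c):
  c=7: 7 × 0.87 = 6.090
  c=8: 8 × 0.79 = 6.320
  c=9: 9 × 0.68 = 6.120
  c=10: 10 × 0.57 = 5.700
  c=11: 11 × 0.47 = 5.170
Maximum at c = 8 (6.320 surviving offspring).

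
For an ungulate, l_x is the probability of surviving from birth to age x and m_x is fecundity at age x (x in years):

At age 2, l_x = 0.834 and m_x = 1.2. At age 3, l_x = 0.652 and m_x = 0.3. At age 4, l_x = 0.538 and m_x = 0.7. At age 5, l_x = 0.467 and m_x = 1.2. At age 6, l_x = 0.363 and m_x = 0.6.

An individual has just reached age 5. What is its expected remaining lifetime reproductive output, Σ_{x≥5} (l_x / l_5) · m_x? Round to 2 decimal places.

l_5 = 0.467. Conditional survival from age 5 to x is l_x / l_5.
  x=5: (0.467/0.467) × 1.2 = 1.2000
  x=6: (0.363/0.467) × 0.6 = 0.4664
Sum = 1.2000 + 0.4664 = 1.6664

1.67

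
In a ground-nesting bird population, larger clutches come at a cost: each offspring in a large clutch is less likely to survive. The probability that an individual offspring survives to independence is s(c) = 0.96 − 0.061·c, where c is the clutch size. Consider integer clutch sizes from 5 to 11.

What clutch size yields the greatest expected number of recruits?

8

Expected recruits = c × s(c):
  c=5: 5 × 0.655 = 3.275
  c=6: 6 × 0.594 = 3.564
  c=7: 7 × 0.533 = 3.731
  c=8: 8 × 0.472 = 3.776
  c=9: 9 × 0.411 = 3.699
  c=10: 10 × 0.350 = 3.500
  c=11: 11 × 0.289 = 3.179
Maximum at c = 8 (3.776 recruits).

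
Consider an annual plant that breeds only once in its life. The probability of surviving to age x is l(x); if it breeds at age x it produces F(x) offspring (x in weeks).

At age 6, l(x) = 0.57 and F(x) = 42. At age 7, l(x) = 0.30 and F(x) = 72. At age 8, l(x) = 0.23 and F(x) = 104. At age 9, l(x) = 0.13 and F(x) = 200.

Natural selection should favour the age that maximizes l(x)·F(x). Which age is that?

Expected offspring if breeding at age x = l(x) × F(x):
  age 6: 0.57 × 42 = 23.940
  age 7: 0.30 × 72 = 21.600
  age 8: 0.23 × 104 = 23.920
  age 9: 0.13 × 200 = 26.000
Maximum at age 9 (26.000).

9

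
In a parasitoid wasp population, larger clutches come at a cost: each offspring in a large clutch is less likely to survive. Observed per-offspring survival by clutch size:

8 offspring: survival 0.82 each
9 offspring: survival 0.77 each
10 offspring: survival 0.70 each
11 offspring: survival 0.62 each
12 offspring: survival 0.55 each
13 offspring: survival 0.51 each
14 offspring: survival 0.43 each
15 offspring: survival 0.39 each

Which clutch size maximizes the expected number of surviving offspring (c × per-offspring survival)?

10

Expected surviving offspring = c × s(c):
  c=8: 8 × 0.82 = 6.560
  c=9: 9 × 0.77 = 6.930
  c=10: 10 × 0.70 = 7.000
  c=11: 11 × 0.62 = 6.820
  c=12: 12 × 0.55 = 6.600
  c=13: 13 × 0.51 = 6.630
  c=14: 14 × 0.43 = 6.020
  c=15: 15 × 0.39 = 5.850
Maximum at c = 10 (7.000 surviving offspring).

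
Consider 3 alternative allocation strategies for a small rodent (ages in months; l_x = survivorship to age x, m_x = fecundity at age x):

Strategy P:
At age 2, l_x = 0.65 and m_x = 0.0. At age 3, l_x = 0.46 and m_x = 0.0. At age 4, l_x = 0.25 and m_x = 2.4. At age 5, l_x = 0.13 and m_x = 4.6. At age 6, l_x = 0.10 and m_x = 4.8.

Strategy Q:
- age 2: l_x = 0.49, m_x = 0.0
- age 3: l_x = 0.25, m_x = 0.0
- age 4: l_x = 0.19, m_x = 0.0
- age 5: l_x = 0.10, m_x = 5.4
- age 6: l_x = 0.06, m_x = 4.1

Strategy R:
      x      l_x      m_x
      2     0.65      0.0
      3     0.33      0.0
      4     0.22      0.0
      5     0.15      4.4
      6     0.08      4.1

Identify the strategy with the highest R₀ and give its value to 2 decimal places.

1.68

Strategy P: R₀ = 0.65×0.0 + 0.46×0.0 + 0.25×2.4 + 0.13×4.6 + 0.10×4.8 = 1.6780
Strategy Q: R₀ = 0.49×0.0 + 0.25×0.0 + 0.19×0.0 + 0.10×5.4 + 0.06×4.1 = 0.7860
Strategy R: R₀ = 0.65×0.0 + 0.33×0.0 + 0.22×0.0 + 0.15×4.4 + 0.08×4.1 = 0.9880
Highest R₀: strategy P with 1.6780.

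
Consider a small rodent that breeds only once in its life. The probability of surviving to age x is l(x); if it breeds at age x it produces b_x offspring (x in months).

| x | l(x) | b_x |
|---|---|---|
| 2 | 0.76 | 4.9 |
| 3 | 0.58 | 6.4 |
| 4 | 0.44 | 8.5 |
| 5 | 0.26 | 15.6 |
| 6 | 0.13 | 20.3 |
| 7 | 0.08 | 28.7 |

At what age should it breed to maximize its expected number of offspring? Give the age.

5

Expected offspring if breeding at age x = l(x) × b_x:
  age 2: 0.76 × 4.9 = 3.724
  age 3: 0.58 × 6.4 = 3.712
  age 4: 0.44 × 8.5 = 3.740
  age 5: 0.26 × 15.6 = 4.056
  age 6: 0.13 × 20.3 = 2.639
  age 7: 0.08 × 28.7 = 2.296
Maximum at age 5 (4.056).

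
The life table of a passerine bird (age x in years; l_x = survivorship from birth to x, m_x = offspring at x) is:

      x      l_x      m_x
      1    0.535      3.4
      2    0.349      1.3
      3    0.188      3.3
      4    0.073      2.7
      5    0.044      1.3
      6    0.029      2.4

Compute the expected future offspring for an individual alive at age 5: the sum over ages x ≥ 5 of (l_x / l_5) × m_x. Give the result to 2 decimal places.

2.88

l_5 = 0.044. Conditional survival from age 5 to x is l_x / l_5.
  x=5: (0.044/0.044) × 1.3 = 1.3000
  x=6: (0.029/0.044) × 2.4 = 1.5818
Sum = 1.3000 + 1.5818 = 2.8818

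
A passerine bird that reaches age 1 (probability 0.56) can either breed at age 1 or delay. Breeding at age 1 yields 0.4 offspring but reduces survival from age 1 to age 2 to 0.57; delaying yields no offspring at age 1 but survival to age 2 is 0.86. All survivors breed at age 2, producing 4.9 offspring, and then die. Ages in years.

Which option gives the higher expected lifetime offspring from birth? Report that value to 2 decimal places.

2.36

breed at age 1: R₀ = 0.56 × (0.4 + 0.57 × 4.9) = 0.56 × 3.1930 = 1.7881
delay to age 2: R₀ = 0.56 × (0.86 × 4.9) = 0.56 × 4.2140 = 2.3598
Higher: delay to age 2 (2.3598).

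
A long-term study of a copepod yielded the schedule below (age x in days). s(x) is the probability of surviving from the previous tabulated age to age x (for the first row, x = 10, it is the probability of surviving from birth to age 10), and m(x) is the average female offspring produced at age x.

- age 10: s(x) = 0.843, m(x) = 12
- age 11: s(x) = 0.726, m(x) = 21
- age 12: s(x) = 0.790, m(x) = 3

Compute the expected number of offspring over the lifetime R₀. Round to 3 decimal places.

24.419

Survivorship from birth: l_x = s_10·s_11·…·s_x.
  l_10 = 0.84300
  l_11 = 0.61202
  l_12 = 0.48349
R₀ = Σ l_x m(x):
  age 10: 0.84300 × 12 = 10.1160
  age 11: 0.61202 × 21 = 12.8524
  age 12: 0.48349 × 3 = 1.4505
R₀ = 10.1160 + 12.8524 + 1.4505 = 24.4189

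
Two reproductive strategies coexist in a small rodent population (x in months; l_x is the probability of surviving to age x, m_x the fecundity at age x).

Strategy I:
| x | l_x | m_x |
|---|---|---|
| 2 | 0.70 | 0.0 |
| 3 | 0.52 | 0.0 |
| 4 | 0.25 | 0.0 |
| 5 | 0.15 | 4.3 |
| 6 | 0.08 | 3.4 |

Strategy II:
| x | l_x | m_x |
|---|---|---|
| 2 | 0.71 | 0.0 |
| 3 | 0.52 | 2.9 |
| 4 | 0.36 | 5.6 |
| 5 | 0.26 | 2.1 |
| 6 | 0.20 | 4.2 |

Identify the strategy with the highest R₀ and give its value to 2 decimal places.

4.91

Strategy I: R₀ = 0.70×0.0 + 0.52×0.0 + 0.25×0.0 + 0.15×4.3 + 0.08×3.4 = 0.9170
Strategy II: R₀ = 0.71×0.0 + 0.52×2.9 + 0.36×5.6 + 0.26×2.1 + 0.20×4.2 = 4.9100
Highest R₀: strategy II with 4.9100.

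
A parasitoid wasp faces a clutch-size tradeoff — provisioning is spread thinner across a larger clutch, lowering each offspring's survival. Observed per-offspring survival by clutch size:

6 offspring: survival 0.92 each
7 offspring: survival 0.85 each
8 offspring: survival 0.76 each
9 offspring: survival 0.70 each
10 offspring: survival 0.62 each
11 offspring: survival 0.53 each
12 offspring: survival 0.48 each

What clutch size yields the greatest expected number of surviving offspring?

9

Expected surviving offspring = c × s(c):
  c=6: 6 × 0.92 = 5.520
  c=7: 7 × 0.85 = 5.950
  c=8: 8 × 0.76 = 6.080
  c=9: 9 × 0.70 = 6.300
  c=10: 10 × 0.62 = 6.200
  c=11: 11 × 0.53 = 5.830
  c=12: 12 × 0.48 = 5.760
Maximum at c = 9 (6.300 surviving offspring).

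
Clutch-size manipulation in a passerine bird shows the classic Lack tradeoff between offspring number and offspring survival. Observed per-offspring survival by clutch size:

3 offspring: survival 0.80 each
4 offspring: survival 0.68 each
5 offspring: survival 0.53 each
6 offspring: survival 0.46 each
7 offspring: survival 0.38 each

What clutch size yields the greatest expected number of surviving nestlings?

6

Expected surviving nestlings = c × s(c):
  c=3: 3 × 0.80 = 2.400
  c=4: 4 × 0.68 = 2.720
  c=5: 5 × 0.53 = 2.650
  c=6: 6 × 0.46 = 2.760
  c=7: 7 × 0.38 = 2.660
Maximum at c = 6 (2.760 surviving nestlings).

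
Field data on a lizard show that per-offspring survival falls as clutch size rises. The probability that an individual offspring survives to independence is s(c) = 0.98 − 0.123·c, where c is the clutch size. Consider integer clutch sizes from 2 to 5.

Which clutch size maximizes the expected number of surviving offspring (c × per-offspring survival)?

Expected surviving offspring = c × s(c):
  c=2: 2 × 0.734 = 1.468
  c=3: 3 × 0.611 = 1.833
  c=4: 4 × 0.488 = 1.952
  c=5: 5 × 0.365 = 1.825
Maximum at c = 4 (1.952 surviving offspring).

4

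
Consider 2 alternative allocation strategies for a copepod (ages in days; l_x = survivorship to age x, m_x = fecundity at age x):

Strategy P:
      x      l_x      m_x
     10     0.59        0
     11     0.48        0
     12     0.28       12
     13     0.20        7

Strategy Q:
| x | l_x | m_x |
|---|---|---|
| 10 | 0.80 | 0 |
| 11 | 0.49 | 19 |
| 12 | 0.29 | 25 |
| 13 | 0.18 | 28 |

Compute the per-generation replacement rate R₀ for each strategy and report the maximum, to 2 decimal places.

21.60

Strategy P: R₀ = 0.59×0 + 0.48×0 + 0.28×12 + 0.20×7 = 4.7600
Strategy Q: R₀ = 0.80×0 + 0.49×19 + 0.29×25 + 0.18×28 = 21.6000
Highest R₀: strategy Q with 21.6000.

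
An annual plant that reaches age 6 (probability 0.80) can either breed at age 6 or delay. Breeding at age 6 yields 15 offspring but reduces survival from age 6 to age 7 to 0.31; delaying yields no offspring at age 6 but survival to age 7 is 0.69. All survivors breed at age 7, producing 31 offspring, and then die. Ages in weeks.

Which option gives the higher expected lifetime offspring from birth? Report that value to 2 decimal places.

19.69

breed at age 6: R₀ = 0.80 × (15 + 0.31 × 31) = 0.80 × 24.6100 = 19.6880
delay to age 7: R₀ = 0.80 × (0.69 × 31) = 0.80 × 21.3900 = 17.1120
Higher: breed at age 6 (19.6880).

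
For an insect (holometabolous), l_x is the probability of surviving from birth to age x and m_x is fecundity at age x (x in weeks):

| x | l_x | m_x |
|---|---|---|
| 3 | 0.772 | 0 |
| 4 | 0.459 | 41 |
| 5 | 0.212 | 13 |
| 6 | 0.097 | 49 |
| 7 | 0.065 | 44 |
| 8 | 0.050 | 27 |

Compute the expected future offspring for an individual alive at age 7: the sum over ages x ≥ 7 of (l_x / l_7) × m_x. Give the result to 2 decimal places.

64.77

l_7 = 0.065. Conditional survival from age 7 to x is l_x / l_7.
  x=7: (0.065/0.065) × 44 = 44.0000
  x=8: (0.050/0.065) × 27 = 20.7692
Sum = 44.0000 + 20.7692 = 64.7692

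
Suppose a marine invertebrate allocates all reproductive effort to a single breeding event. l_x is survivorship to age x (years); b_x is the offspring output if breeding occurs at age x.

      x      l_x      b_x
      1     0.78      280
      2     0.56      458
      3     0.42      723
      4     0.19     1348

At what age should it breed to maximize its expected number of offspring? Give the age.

3

Expected offspring if breeding at age x = l_x × b_x:
  age 1: 0.78 × 280 = 218.400
  age 2: 0.56 × 458 = 256.480
  age 3: 0.42 × 723 = 303.660
  age 4: 0.19 × 1348 = 256.120
Maximum at age 3 (303.660).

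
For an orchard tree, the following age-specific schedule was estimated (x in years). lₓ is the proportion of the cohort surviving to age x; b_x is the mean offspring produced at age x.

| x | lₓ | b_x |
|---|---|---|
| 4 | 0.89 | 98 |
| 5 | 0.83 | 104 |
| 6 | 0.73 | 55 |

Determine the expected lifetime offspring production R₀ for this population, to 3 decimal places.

R₀ = Σ lₓ b_x:
  age 4: 0.89 × 98 = 87.2200
  age 5: 0.83 × 104 = 86.3200
  age 6: 0.73 × 55 = 40.1500
R₀ = 87.2200 + 86.3200 + 40.1500 = 213.6900

213.690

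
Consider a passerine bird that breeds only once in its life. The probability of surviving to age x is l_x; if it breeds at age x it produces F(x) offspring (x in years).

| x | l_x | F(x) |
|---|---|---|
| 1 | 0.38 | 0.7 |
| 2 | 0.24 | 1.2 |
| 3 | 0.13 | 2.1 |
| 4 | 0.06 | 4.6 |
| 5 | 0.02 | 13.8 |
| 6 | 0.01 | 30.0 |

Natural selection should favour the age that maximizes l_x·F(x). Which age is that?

Expected offspring if breeding at age x = l_x × F(x):
  age 1: 0.38 × 0.7 = 0.266
  age 2: 0.24 × 1.2 = 0.288
  age 3: 0.13 × 2.1 = 0.273
  age 4: 0.06 × 4.6 = 0.276
  age 5: 0.02 × 13.8 = 0.276
  age 6: 0.01 × 30.0 = 0.300
Maximum at age 6 (0.300).

6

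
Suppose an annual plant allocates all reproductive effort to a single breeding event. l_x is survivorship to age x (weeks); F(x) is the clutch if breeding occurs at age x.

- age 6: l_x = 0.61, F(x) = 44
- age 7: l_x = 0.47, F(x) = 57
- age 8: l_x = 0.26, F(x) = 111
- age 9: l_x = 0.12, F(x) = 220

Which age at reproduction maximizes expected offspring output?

Expected offspring if breeding at age x = l_x × F(x):
  age 6: 0.61 × 44 = 26.840
  age 7: 0.47 × 57 = 26.790
  age 8: 0.26 × 111 = 28.860
  age 9: 0.12 × 220 = 26.400
Maximum at age 8 (28.860).

8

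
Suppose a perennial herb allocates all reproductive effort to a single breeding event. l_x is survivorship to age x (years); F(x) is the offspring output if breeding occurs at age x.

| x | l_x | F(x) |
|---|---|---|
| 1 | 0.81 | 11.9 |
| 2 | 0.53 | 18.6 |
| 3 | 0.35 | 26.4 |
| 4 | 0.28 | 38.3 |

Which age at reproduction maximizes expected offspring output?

Expected offspring if breeding at age x = l_x × F(x):
  age 1: 0.81 × 11.9 = 9.639
  age 2: 0.53 × 18.6 = 9.858
  age 3: 0.35 × 26.4 = 9.240
  age 4: 0.28 × 38.3 = 10.724
Maximum at age 4 (10.724).

4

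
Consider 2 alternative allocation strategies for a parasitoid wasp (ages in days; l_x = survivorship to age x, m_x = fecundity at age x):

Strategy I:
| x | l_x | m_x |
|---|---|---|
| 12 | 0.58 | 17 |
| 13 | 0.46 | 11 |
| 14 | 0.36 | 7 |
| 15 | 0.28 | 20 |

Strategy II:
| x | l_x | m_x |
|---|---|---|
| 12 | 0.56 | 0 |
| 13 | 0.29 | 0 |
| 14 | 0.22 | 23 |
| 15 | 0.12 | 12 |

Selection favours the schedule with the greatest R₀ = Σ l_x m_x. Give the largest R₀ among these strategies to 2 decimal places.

Strategy I: R₀ = 0.58×17 + 0.46×11 + 0.36×7 + 0.28×20 = 23.0400
Strategy II: R₀ = 0.56×0 + 0.29×0 + 0.22×23 + 0.12×12 = 6.5000
Highest R₀: strategy I with 23.0400.

23.04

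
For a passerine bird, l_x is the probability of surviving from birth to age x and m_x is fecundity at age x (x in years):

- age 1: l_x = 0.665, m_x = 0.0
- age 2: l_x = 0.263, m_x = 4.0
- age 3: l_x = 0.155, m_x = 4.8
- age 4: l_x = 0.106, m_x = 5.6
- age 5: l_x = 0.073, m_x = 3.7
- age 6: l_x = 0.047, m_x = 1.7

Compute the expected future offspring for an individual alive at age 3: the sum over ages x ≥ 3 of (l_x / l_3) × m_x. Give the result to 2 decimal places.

10.89

l_3 = 0.155. Conditional survival from age 3 to x is l_x / l_3.
  x=3: (0.155/0.155) × 4.8 = 4.8000
  x=4: (0.106/0.155) × 5.6 = 3.8297
  x=5: (0.073/0.155) × 3.7 = 1.7426
  x=6: (0.047/0.155) × 1.7 = 0.5155
Sum = 4.8000 + 3.8297 + 1.7426 + 0.5155 = 10.8877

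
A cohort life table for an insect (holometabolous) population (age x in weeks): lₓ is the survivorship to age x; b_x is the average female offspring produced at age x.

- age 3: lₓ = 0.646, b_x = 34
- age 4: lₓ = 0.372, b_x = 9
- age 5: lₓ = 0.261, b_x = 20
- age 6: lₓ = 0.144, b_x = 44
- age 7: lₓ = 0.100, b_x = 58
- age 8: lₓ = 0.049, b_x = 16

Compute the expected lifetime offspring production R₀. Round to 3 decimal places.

R₀ = Σ lₓ b_x:
  age 3: 0.646 × 34 = 21.9640
  age 4: 0.372 × 9 = 3.3480
  age 5: 0.261 × 20 = 5.2200
  age 6: 0.144 × 44 = 6.3360
  age 7: 0.100 × 58 = 5.8000
  age 8: 0.049 × 16 = 0.7840
R₀ = 21.9640 + 3.3480 + 5.2200 + 6.3360 + 5.8000 + 0.7840 = 43.4520

43.452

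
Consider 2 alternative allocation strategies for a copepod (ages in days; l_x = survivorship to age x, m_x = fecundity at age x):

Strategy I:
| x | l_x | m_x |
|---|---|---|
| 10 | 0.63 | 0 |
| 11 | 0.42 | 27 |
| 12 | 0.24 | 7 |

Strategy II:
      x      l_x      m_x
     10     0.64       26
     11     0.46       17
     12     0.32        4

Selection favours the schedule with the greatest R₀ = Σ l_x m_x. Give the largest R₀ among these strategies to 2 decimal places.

25.74

Strategy I: R₀ = 0.63×0 + 0.42×27 + 0.24×7 = 13.0200
Strategy II: R₀ = 0.64×26 + 0.46×17 + 0.32×4 = 25.7400
Highest R₀: strategy II with 25.7400.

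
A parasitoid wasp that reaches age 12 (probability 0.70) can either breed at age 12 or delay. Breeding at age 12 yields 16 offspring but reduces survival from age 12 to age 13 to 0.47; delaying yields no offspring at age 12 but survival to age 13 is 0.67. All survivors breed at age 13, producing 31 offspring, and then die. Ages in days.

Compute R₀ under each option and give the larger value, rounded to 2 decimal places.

breed at age 12: R₀ = 0.70 × (16 + 0.47 × 31) = 0.70 × 30.5700 = 21.3990
delay to age 13: R₀ = 0.70 × (0.67 × 31) = 0.70 × 20.7700 = 14.5390
Higher: breed at age 12 (21.3990).

21.40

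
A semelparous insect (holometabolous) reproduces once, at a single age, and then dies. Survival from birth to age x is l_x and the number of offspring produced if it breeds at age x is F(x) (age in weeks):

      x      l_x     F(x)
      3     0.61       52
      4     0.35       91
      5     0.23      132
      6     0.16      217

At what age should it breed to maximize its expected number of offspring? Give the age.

Expected offspring if breeding at age x = l_x × F(x):
  age 3: 0.61 × 52 = 31.720
  age 4: 0.35 × 91 = 31.850
  age 5: 0.23 × 132 = 30.360
  age 6: 0.16 × 217 = 34.720
Maximum at age 6 (34.720).

6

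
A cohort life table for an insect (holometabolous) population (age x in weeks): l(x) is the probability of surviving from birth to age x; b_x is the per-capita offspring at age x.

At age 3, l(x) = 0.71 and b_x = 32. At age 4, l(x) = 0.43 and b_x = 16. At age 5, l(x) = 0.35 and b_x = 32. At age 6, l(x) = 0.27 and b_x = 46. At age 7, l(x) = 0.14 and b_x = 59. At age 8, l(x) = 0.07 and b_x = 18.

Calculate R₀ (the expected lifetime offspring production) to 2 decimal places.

R₀ = Σ l(x) b_x:
  age 3: 0.71 × 32 = 22.7200
  age 4: 0.43 × 16 = 6.8800
  age 5: 0.35 × 32 = 11.2000
  age 6: 0.27 × 46 = 12.4200
  age 7: 0.14 × 59 = 8.2600
  age 8: 0.07 × 18 = 1.2600
R₀ = 22.7200 + 6.8800 + 11.2000 + 12.4200 + 8.2600 + 1.2600 = 62.7400

62.74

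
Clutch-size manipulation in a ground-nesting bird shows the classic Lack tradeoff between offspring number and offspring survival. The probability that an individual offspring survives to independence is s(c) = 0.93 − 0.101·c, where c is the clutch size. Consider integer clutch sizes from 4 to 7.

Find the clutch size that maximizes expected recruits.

Expected recruits = c × s(c):
  c=4: 4 × 0.526 = 2.104
  c=5: 5 × 0.425 = 2.125
  c=6: 6 × 0.324 = 1.944
  c=7: 7 × 0.223 = 1.561
Maximum at c = 5 (2.125 recruits).

5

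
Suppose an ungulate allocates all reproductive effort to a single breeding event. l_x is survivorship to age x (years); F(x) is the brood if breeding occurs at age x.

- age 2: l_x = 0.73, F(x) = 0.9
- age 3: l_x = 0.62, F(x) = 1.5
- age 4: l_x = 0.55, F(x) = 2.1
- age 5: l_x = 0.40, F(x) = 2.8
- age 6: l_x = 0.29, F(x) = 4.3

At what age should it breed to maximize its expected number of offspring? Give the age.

Expected offspring if breeding at age x = l_x × F(x):
  age 2: 0.73 × 0.9 = 0.657
  age 3: 0.62 × 1.5 = 0.930
  age 4: 0.55 × 2.1 = 1.155
  age 5: 0.40 × 2.8 = 1.120
  age 6: 0.29 × 4.3 = 1.247
Maximum at age 6 (1.247).

6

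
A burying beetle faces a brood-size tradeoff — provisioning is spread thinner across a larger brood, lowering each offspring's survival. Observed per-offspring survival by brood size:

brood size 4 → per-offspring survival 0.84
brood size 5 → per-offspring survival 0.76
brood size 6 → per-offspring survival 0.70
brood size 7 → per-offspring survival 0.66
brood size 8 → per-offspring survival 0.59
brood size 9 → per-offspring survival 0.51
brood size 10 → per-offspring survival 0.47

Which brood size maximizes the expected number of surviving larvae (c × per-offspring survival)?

Expected surviving larvae = c × s(c):
  c=4: 4 × 0.84 = 3.360
  c=5: 5 × 0.76 = 3.800
  c=6: 6 × 0.70 = 4.200
  c=7: 7 × 0.66 = 4.620
  c=8: 8 × 0.59 = 4.720
  c=9: 9 × 0.51 = 4.590
  c=10: 10 × 0.47 = 4.700
Maximum at c = 8 (4.720 surviving larvae).

8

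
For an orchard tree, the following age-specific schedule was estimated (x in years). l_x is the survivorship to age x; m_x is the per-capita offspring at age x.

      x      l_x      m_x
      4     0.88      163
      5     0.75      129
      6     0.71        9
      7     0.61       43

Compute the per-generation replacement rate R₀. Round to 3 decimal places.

272.810

R₀ = Σ l_x m_x:
  age 4: 0.88 × 163 = 143.4400
  age 5: 0.75 × 129 = 96.7500
  age 6: 0.71 × 9 = 6.3900
  age 7: 0.61 × 43 = 26.2300
R₀ = 143.4400 + 96.7500 + 6.3900 + 26.2300 = 272.8100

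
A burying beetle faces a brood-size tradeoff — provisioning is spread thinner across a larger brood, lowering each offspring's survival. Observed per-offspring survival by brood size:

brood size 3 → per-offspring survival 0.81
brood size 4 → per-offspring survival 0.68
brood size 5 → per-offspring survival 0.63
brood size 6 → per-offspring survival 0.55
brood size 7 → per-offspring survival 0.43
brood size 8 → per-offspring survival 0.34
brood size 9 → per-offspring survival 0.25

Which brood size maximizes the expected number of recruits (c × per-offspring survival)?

6

Expected recruits = c × s(c):
  c=3: 3 × 0.81 = 2.430
  c=4: 4 × 0.68 = 2.720
  c=5: 5 × 0.63 = 3.150
  c=6: 6 × 0.55 = 3.300
  c=7: 7 × 0.43 = 3.010
  c=8: 8 × 0.34 = 2.720
  c=9: 9 × 0.25 = 2.250
Maximum at c = 6 (3.300 recruits).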